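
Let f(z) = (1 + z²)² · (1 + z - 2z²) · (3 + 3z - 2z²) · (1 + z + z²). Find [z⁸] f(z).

-1

(1 + z²)² has coefficients 1,0,2,0,1 for degrees 0…4.
(1 + z - 2z²) has coefficients 1,1,-2,0,0,0,0,0,0 for degrees 0…8.
Multiplying by (3 + 3z - 2z²) gives running coefficients 3,6,-5,-8,4,0,0,0,0 for degrees 0…8.
Finally multiplying by (1 + z + z²), the product of all factors after the first has coefficients 3,9,4,-7,-9,-4,4,0,0 for degrees 0…8.
[z⁸] = 1·0 + 2·4 + 1·(-9) = -1.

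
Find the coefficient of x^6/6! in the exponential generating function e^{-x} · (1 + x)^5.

The EGF product rule gives c_6 = Σ_{k_1+k_2=6} C(6; k_1,k_2) · ∏ g_i(k_i), where e^{-x} gives (-1)^k; (1+x)^5 gives the falling factorial (5)_k.
g_1(k) for k = 0…6: 1, -1, 1, -1, 1, -1, 1.
g_2(k) for k = 0…6: 1, 5, 20, 60, 120, 120, 0.
c_6 = Σ_k C(6,k)·g_1(k)·g_2(6−k) = 6·(-1)·120 + 15·1·120 + 20·(-1)·60 + 15·1·20 + 6·(-1)·5 + 1·1·1 = −720 + 1800 − 1200 + 300 − 30 + 1 = 151.

151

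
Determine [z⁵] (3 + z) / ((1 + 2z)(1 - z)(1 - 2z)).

Partial fractions give a closed form: a_n = (5/6)·(-2)^n + (-4/3)·1^n + (7/2)·2^n.
At n = 5: a_5 = 84.

84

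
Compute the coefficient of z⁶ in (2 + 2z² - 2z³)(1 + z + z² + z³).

(2 + 2z² - 2z³) has coefficients 2,0,2,-2 for degrees 0…3.
(1 + z + z² + z³) has coefficients 1,1,1,1,0,0,0 for degrees 0…6.
[z⁶] = 2·0 + 2·0 − 2·1 = -2.

-2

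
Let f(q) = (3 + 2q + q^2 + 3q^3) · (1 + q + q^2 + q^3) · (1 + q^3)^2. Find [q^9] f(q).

15

(3 + 2q + q^2 + 3q^3) has coefficients 3,2,1,3 for degrees 0…3.
(1 + q + q^2 + q^3) has coefficients 1,1,1,1,0,0,0,0,0,0 for degrees 0…9.
Finally multiplying by (1 + q^3)^2, the product of all factors after the first has coefficients 1,1,1,3,2,2,3,1,1,1 for degrees 0…9.
[q^9] = 3·1 + 2·1 + 1·1 + 3·3 = 15.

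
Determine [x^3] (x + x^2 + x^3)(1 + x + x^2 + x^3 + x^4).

3

(x + x^2 + x^3) has coefficients 0,1,1,1 for degrees 0…3.
(1 + x + x^2 + x^3 + x^4) has coefficients 1,1,1,1 for degrees 0…3.
[x^3] = 1·1 + 1·1 + 1·1 = 3.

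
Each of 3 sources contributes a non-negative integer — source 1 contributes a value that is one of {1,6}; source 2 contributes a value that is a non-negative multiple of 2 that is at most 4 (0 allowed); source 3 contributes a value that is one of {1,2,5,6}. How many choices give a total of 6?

The generating function for the choices is (t + t^6)·(1 + t^2 + t^4)·(t + t^2 + t^5 + t^6); the count is [t^6].
(t + t^6) has coefficients 0,1,0,0,0,0,1 for degrees 0…6.
(1 + t^2 + t^4) has coefficients 1,0,1,0,1,0,0 for degrees 0…6.
Finally multiplying by (t + t^2 + t^5 + t^6), the product of all factors after the first has coefficients 0,1,1,1,1,2,2 for degrees 0…6.
[t^6] = 1·2 + 1·0 = 2.

2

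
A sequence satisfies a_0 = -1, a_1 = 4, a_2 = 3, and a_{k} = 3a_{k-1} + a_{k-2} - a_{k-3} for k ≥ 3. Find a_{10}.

The ordinary generating function has denominator 1 - 3t - t^2 + t^3.
Iterating the recurrence: a_0,…,a_{10} = -1, 4, 3, 14, 41, 134, 429, 1380, 4435, 14256, 45823.

45823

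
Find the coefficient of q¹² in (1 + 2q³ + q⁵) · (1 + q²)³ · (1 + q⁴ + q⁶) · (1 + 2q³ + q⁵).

40

(1 + 2q³ + q⁵) has coefficients 1,0,0,2,0,1 for degrees 0…5.
(1 + q²)³ has coefficients 1,0,3,0,3,0,1,0,0,0,0,0,0 for degrees 0…12.
Multiplying by (1 + q⁴ + q⁶) gives running coefficients 1,0,3,0,4,0,5,0,6,0,4,0,1 for degrees 0…12.
Finally multiplying by (1 + 2q³ + q⁵), the product of all factors after the first has coefficients 1,0,3,2,4,7,5,11,6,14,4,17,1 for degrees 0…12.
[q¹²] = 1·1 + 2·14 + 1·11 = 40.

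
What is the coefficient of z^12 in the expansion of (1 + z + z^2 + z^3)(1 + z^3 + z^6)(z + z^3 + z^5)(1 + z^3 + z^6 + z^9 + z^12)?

12

(1 + z + z^2 + z^3) has coefficients 1,1,1,1 for degrees 0…3.
(1 + z^3 + z^6) has coefficients 1,0,0,1,0,0,1,0,0,0,0,0,0 for degrees 0…12.
Multiplying by (z + z^3 + z^5) gives running coefficients 0,1,0,1,1,1,1,1,1,1,0,1,0 for degrees 0…12.
Finally multiplying by (1 + z^3 + z^6 + z^9 + z^12), the product of all factors after the first has coefficients 0,1,0,1,2,1,2,3,2,3,3,3,3 for degrees 0…12.
[z^12] = 1·3 + 1·3 + 1·3 + 1·3 = 12.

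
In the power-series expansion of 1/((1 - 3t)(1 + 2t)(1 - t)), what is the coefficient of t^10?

53417

The denominator gives the recurrence a_n = 2a_(n−1) + 5a_(n−2) − 6a_(n−3) for n ≥ 3; the numerator fixes a_0 = 1, a_1 = 2, a_2 = 9.
Iterating: 1, 2, 9, 22, 77, 210, 673, 1934, 5973, 17578, 53417, so a_10 = 53417.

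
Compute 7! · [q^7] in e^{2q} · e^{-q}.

The EGF product rule gives c_7 = Σ_{k_1+k_2=7} C(7; k_1,k_2) · ∏ g_i(k_i), where e^{2q} gives (2)^k; e^{-q} gives (-1)^k.
g_1(k) for k = 0…7: 1, 2, 4, 8, 16, 32, 64, 128.
g_2(k) for k = 0…7: 1, -1, 1, -1, 1, -1, 1, -1.
c_7 = Σ_k C(7,k)·g_1(k)·g_2(7−k) = 1·1·(-1) + 7·2·1 + 21·4·(-1) + 35·8·1 + 35·16·(-1) + 21·32·1 + 7·64·(-1) + 1·128·1 = −1 + 14 − 84 + 280 − 560 + 672 − 448 + 128 = 1.

1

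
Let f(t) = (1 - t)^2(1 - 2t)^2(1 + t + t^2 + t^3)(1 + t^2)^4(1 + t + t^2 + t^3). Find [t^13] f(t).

(1 - t)^2 has coefficients 1,-2,1 for degrees 0…2.
(1 - 2t)^2 has coefficients 1,-4,4,0,0,0,0,0,0,0,0,0,0,0 for degrees 0…13.
Multiplying by (1 + t + t^2 + t^3) gives running coefficients 1,-3,1,1,0,4,0,0,0,0,0,0,0,0 for degrees 0…13.
Multiplying by (1 + t^2)^4 gives running coefficients 1,-3,5,-11,10,-10,10,10,5,25,1,17,0,4 for degrees 0…13.
Finally multiplying by (1 + t + t^2 + t^3), the product of all factors after the first has coefficients 1,-2,3,-8,1,-6,-1,20,15,50,41,48,43,22 for degrees 0…13.
[t^13] = 1·22 − 2·43 + 1·48 = -16.

-16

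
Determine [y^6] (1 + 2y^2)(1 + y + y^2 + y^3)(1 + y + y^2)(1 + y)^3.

56

(1 + 2y^2) has coefficients 1,0,2 for degrees 0…2.
(1 + y + y^2 + y^3) has coefficients 1,1,1,1,0,0,0 for degrees 0…6.
Multiplying by (1 + y + y^2) gives running coefficients 1,2,3,3,2,1,0 for degrees 0…6.
Finally multiplying by (1 + y)^3, the product of all factors after the first has coefficients 1,5,12,19,22,19,12 for degrees 0…6.
[y^6] = 1·12 + 2·22 = 56.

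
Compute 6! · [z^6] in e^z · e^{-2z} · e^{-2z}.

729

The EGF product rule gives c_6 = Σ_{k_1+k_2+k_3=6} C(6; k_1,k_2,k_3) · ∏ g_i(k_i), where e^z gives (1)^k; e^{-2z} gives (-2)^k; e^{-2z} gives (-2)^k.
g_1(k) for k = 0…6: 1, 1, 1, 1, 1, 1, 1.
g_2(k) for k = 0…6: 1, -2, 4, -8, 16, -32, 64.
g_3(k) for k = 0…6: 1, -2, 4, -8, 16, -32, 64.
First combine the last two factors: h(k) = Σ_j C(k,j)·g_2(j)·g_3(k−j) for k = 0…6: 1, -4, 16, -64, 256, -1024, 4096.
c_6 = Σ_k C(6,k)·g_1(k)·h(6−k) = 1·1·4096 + 6·1·(-1024) + 15·1·256 + 20·1·(-64) + 15·1·16 + 6·1·(-4) + 1·1·1 = 4096 − 6144 + 3840 − 1280 + 240 − 24 + 1 = 729.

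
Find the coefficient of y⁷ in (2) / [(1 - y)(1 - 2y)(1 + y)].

340

Partial fractions give a closed form: a_n = (-1)·1^n + (8/3)·2^n + (1/3)·(-1)^n.
At n = 7: a_7 = 340.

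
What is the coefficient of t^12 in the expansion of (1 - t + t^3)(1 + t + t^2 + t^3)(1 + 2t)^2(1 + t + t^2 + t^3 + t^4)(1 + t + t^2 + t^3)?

(1 - t + t^3) has coefficients 1,-1,0,1 for degrees 0…3.
(1 + t + t^2 + t^3) has coefficients 1,1,1,1,0,0,0,0,0,0,0,0,0 for degrees 0…12.
Multiplying by (1 + 2t)^2 gives running coefficients 1,5,9,9,8,4,0,0,0,0,0,0,0 for degrees 0…12.
Multiplying by (1 + t + t^2 + t^3 + t^4) gives running coefficients 1,6,15,24,32,35,30,21,12,4,0,0,0 for degrees 0…12.
Finally multiplying by (1 + t + t^2 + t^3), the product of all factors after the first has coefficients 1,7,22,46,77,106,121,118,98,67,37,16,4 for degrees 0…12.
[t^12] = 1·4 − 1·16 + 1·67 = 55.

55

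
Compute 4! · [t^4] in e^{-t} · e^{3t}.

The EGF product rule gives c_4 = Σ_{k_1+k_2=4} C(4; k_1,k_2) · ∏ g_i(k_i), where e^{-t} gives (-1)^k; e^{3t} gives (3)^k.
g_1(k) for k = 0…4: 1, -1, 1, -1, 1.
g_2(k) for k = 0…4: 1, 3, 9, 27, 81.
c_4 = Σ_k C(4,k)·g_1(k)·g_2(4−k) = 1·1·81 + 4·(-1)·27 + 6·1·9 + 4·(-1)·3 + 1·1·1 = 81 − 108 + 54 − 12 + 1 = 16.

16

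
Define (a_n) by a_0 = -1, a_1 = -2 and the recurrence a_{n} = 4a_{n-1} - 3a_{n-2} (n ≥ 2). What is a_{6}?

-365

The ordinary generating function has denominator 1 - 4q + 3q^2.
Iterating the recurrence: a_0,…,a_{6} = -1, -2, -5, -14, -41, -122, -365.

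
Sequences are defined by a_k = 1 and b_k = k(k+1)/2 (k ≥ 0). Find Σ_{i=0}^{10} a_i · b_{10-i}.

This is [x^10] in the product of the two ordinary generating functions.
Σ = 1·55 + 1·45 + 1·36 + 1·28 + 1·21 + 1·15 + 1·10 + 1·6 + 1·3 + 1·1 + 1·0 = 220.

220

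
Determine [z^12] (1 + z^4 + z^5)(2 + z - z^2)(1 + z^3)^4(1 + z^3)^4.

(1 + z^4 + z^5) has coefficients 1,0,0,0,1,1 for degrees 0…5.
(2 + z - z^2) has coefficients 2,1,-1,0,0,0,0,0,0,0,0,0,0 for degrees 0…12.
Multiplying by (1 + z^3)^4 gives running coefficients 2,1,-1,8,4,-4,12,6,-6,8,4,-4,2 for degrees 0…12.
Finally multiplying by (1 + z^3)^4, the product of all factors after the first has coefficients 2,1,-1,16,8,-8,56,28,-28,112,56,-56,140 for degrees 0…12.
[z^12] = 1·140 + 1·(-28) + 1·28 = 140.

140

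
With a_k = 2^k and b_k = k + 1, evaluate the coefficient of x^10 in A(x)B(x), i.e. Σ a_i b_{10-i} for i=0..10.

4083

Write out a_i and b_{10-i} for i = 0,…,10 and sum the products.
Σ = 1·11 + 2·10 + 4·9 + 8·8 + 16·7 + 32·6 + 64·5 + 128·4 + 256·3 + 512·2 + 1024·1 = 4083.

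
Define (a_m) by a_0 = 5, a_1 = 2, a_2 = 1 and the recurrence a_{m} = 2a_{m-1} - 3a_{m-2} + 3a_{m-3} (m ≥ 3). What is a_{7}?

The ordinary generating function has denominator 1 - 2t + 3t^2 - 3t^3.
Iterating the recurrence: a_0,…,a_{7} = 5, 2, 1, 11, 25, 20, -2, 11.

11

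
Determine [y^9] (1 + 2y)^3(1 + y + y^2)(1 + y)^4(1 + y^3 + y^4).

610

(1 + 2y)^3 has coefficients 1,6,12,8 for degrees 0…3.
(1 + y + y^2) has coefficients 1,1,1,0,0,0,0,0,0,0 for degrees 0…9.
Multiplying by (1 + y)^4 gives running coefficients 1,5,11,14,11,5,1,0,0,0 for degrees 0…9.
Finally multiplying by (1 + y^3 + y^4), the product of all factors after the first has coefficients 1,5,11,15,17,21,26,25,16,6 for degrees 0…9.
[y^9] = 1·6 + 6·16 + 12·25 + 8·26 = 610.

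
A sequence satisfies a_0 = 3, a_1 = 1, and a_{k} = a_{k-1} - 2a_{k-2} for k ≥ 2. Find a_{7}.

-23

The ordinary generating function has denominator 1 - z + 2z^2.
Iterating the recurrence: a_0,…,a_{7} = 3, 1, -5, -7, 3, 17, 11, -23.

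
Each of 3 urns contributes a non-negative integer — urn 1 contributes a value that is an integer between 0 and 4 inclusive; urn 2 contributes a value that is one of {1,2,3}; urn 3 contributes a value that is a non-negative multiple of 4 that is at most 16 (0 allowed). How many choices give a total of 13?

4

The generating function for the choices is (1 + y + y² + y³ + y⁴)·(y + y² + y³)·(1 + y⁴ + y⁸ + y¹² + y¹⁶); the count is [y¹³].
(1 + y + y² + y³ + y⁴) has coefficients 1,1,1,1,1 for degrees 0…4.
(y + y² + y³) has coefficients 0,1,1,1,0,0,0,0,0,0,0,0,0,0 for degrees 0…13.
Finally multiplying by (1 + y⁴ + y⁸ + y¹² + y¹⁶), the product of all factors after the first has coefficients 0,1,1,1,0,1,1,1,0,1,1,1,0,1 for degrees 0…13.
[y¹³] = 1·1 + 1·0 + 1·1 + 1·1 + 1·1 = 4.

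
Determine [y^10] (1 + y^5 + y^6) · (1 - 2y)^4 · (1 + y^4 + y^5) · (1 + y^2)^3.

(1 + y^5 + y^6) has coefficients 1,0,0,0,0,1,1 for degrees 0…6.
(1 - 2y)^4 has coefficients 1,-8,24,-32,16,0,0,0,0,0,0 for degrees 0…10.
Multiplying by (1 + y^4 + y^5) gives running coefficients 1,-8,24,-32,17,-7,16,-8,-16,16,0 for degrees 0…10.
Finally multiplying by (1 + y^2)^3, the product of all factors after the first has coefficients 1,-8,27,-56,92,-127,140,-133,107,-61,17 for degrees 0…10.
[y^10] = 1·17 + 1·(-127) + 1·92 = -18.

-18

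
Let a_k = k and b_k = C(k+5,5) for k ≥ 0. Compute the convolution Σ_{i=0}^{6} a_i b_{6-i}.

The convolution is the t^6 coefficient of A(t)B(t).
Σ = 0·462 + 1·252 + 2·126 + 3·56 + 4·21 + 5·6 + 6·1 = 792.

792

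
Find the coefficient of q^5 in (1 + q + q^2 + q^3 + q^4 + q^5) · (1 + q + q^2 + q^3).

4

(1 + q + q^2 + q^3 + q^4 + q^5) has coefficients 1,1,1,1,1,1 for degrees 0…5.
(1 + q + q^2 + q^3) has coefficients 1,1,1,1,0,0 for degrees 0…5.
[q^5] = 1·0 + 1·0 + 1·1 + 1·1 + 1·1 + 1·1 = 4.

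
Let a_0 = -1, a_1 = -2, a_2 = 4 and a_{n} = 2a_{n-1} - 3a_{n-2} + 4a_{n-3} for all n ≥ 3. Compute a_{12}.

464

The ordinary generating function has denominator 1 - 2q + 3q^2 - 4q^3.
Iterating the recurrence: a_0,…,a_{12} = -1, -2, 4, 10, 0, -14, 12, 66, 40, -70, 4, 378, 464.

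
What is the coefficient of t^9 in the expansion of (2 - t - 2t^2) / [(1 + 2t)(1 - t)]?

The denominator gives the recurrence a_n = −a_(n−1) + 2a_(n−2) for n ≥ 3; the numerator fixes a_0 = 2, a_1 = -3, a_2 = 5.
Iterating: 2, -3, 5, -11, 21, -43, 85, -171, 341, -683, so a_9 = -683.

-683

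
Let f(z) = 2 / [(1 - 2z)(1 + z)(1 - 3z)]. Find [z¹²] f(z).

2380562

Partial fractions give a closed form: a_n = (-8/3)·2^n + (1/6)·(-1)^n + (9/2)·3^n.
At n = 12: a_12 = 2380562.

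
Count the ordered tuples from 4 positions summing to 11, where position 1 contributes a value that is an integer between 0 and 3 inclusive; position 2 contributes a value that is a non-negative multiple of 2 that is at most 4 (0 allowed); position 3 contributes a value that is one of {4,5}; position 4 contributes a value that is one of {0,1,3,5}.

12

The generating function for the choices is (1 + t + t² + t³)·(1 + t² + t⁴)·(t⁴ + t⁵)·(1 + t + t³ + t⁵); the count is [t¹¹].
(1 + t + t² + t³) has coefficients 1,1,1,1 for degrees 0…3.
(1 + t² + t⁴) has coefficients 1,0,1,0,1,0,0,0,0,0,0,0 for degrees 0…11.
Multiplying by (t⁴ + t⁵) gives running coefficients 0,0,0,0,1,1,1,1,1,1,0,0 for degrees 0…11.
Finally multiplying by (1 + t + t³ + t⁵), the product of all factors after the first has coefficients 0,0,0,0,1,2,2,3,3,4,3,2 for degrees 0…11.
[t¹¹] = 1·2 + 1·3 + 1·4 + 1·3 = 12.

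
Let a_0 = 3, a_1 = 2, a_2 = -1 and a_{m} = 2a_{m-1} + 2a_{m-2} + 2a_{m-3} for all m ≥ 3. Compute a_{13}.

The ordinary generating function has denominator 1 - 2t - 2t^2 - 2t^3.
Iterating the recurrence: a_0,…,a_{13} = 3, 2, -1, 8, 18, 50, 152, 440, 1284, 3752, 10952, 31976, 93360, 272576.

272576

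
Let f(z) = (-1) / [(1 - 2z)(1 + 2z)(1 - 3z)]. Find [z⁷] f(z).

-3783

The denominator gives the recurrence a_n = 3a_(n−1) + 4a_(n−2) − 12a_(n−3) for n ≥ 3; the numerator fixes a_0 = -1, a_1 = -3, a_2 = -13.
Iterating: -1, -3, -13, -39, -133, -399, -1261, -3783, so a_7 = -3783.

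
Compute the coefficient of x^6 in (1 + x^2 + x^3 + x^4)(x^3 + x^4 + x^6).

(1 + x^2 + x^3 + x^4) has coefficients 1,0,1,1,1 for degrees 0…4.
(x^3 + x^4 + x^6) has coefficients 0,0,0,1,1,0,1 for degrees 0…6.
[x^6] = 1·1 + 1·1 + 1·1 + 1·0 = 3.

3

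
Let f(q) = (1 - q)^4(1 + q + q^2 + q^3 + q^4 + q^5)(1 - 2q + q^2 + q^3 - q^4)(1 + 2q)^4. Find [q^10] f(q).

-57

(1 - q)^4 has coefficients 1,-4,6,-4,1 for degrees 0…4.
(1 + q + q^2 + q^3 + q^4 + q^5) has coefficients 1,1,1,1,1,1,0,0,0,0,0 for degrees 0…10.
Multiplying by (1 - 2q + q^2 + q^3 - q^4) gives running coefficients 1,-1,0,1,0,0,-1,1,0,-1,0 for degrees 0…10.
Finally multiplying by (1 + 2q)^4, the product of all factors after the first has coefficients 1,7,16,9,-8,8,31,9,-16,-9,8 for degrees 0…10.
[q^10] = 1·8 − 4·(-9) + 6·(-16) − 4·9 + 1·31 = -57.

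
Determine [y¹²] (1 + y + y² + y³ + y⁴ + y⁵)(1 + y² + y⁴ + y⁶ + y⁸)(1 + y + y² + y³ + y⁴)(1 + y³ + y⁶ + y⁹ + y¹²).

46

(1 + y + y² + y³ + y⁴ + y⁵) has coefficients 1,1,1,1,1,1 for degrees 0…5.
(1 + y² + y⁴ + y⁶ + y⁸) has coefficients 1,0,1,0,1,0,1,0,1,0,0,0,0 for degrees 0…12.
Multiplying by (1 + y + y² + y³ + y⁴) gives running coefficients 1,1,2,2,3,2,3,2,3,2,2,1,1 for degrees 0…12.
Finally multiplying by (1 + y³ + y⁶ + y⁹ + y¹²), the product of all factors after the first has coefficients 1,1,2,3,4,4,6,6,7,8,8,8,9 for degrees 0…12.
[y¹²] = 1·9 + 1·8 + 1·8 + 1·8 + 1·7 + 1·6 = 46.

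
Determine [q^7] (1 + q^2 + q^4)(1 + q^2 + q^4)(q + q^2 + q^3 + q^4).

(1 + q^2 + q^4) has coefficients 1,0,1,0,1 for degrees 0…4.
(1 + q^2 + q^4) has coefficients 1,0,1,0,1,0,0,0 for degrees 0…7.
Finally multiplying by (q + q^2 + q^3 + q^4), the product of all factors after the first has coefficients 0,1,1,2,2,2,2,1 for degrees 0…7.
[q^7] = 1·1 + 1·2 + 1·2 = 5.

5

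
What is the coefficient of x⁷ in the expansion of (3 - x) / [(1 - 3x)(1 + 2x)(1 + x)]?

2267

Partial fractions give a closed form: a_n = (6/5)·3^n + (14/5)·(-2)^n + (-1)·(-1)^n.
At n = 7: a_7 = 2267.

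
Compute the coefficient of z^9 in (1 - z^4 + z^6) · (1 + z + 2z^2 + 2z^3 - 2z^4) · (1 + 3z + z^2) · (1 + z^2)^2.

(1 - z^4 + z^6) has coefficients 1,0,0,0,-1,0,1 for degrees 0…6.
(1 + z + 2z^2 + 2z^3 - 2z^4) has coefficients 1,1,2,2,-2,0,0,0,0,0 for degrees 0…9.
Multiplying by (1 + 3z + z^2) gives running coefficients 1,4,6,9,6,-4,-2,0,0,0 for degrees 0…9.
Finally multiplying by (1 + z^2)^2, the product of all factors after the first has coefficients 1,4,8,17,19,18,16,1,2,-4 for degrees 0…9.
[z^9] = 1·(-4) − 1·18 + 1·17 = -5.

-5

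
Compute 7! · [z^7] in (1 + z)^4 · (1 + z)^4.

The EGF product rule gives c_7 = Σ_{k_1+k_2=7} C(7; k_1,k_2) · ∏ g_i(k_i), where (1+z)^4 gives the falling factorial (4)_k; (1+z)^4 gives the falling factorial (4)_k.
g_1(k) for k = 0…7: 1, 4, 12, 24, 24, 0, 0, 0.
g_2(k) for k = 0…7: 1, 4, 12, 24, 24, 0, 0, 0.
c_7 = Σ_k C(7,k)·g_1(k)·g_2(7−k) = 35·24·24 + 35·24·24 = 20160 + 20160 = 40320.

40320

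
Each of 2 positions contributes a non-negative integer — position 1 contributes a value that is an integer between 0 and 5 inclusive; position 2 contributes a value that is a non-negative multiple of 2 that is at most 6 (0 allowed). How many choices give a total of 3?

The generating function for the choices is (1 + y + y² + y³ + y⁴ + y⁵)·(1 + y² + y⁴ + y⁶); the count is [y³].
(1 + y + y² + y³ + y⁴ + y⁵) has coefficients 1,1,1,1 for degrees 0…3.
(1 + y² + y⁴ + y⁶) has coefficients 1,0,1,0 for degrees 0…3.
[y³] = 1·0 + 1·1 + 1·0 + 1·1 = 2.

2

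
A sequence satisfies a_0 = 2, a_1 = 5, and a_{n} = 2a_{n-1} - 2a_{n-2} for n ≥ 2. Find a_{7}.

The ordinary generating function has denominator 1 - 2x + 2x^2.
Iterating the recurrence: a_0,…,a_{7} = 2, 5, 6, 2, -8, -20, -24, -8.

-8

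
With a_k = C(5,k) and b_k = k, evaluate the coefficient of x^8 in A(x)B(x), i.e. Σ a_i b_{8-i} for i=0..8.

176

This is [x^8] in the product of the two ordinary generating functions.
Σ = 1·8 + 5·7 + 10·6 + 10·5 + 5·4 + 1·3 + 0·2 + 0·1 + 0·0 = 176.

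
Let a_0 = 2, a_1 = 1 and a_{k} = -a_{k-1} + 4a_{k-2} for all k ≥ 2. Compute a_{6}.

167

The ordinary generating function has denominator 1 + y - 4y^2.
Iterating the recurrence: a_0,…,a_{6} = 2, 1, 7, -3, 31, -43, 167.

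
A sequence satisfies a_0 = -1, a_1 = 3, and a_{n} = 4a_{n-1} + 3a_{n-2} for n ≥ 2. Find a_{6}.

The ordinary generating function has denominator 1 - 4y - 3y^2.
Iterating the recurrence: a_0,…,a_{6} = -1, 3, 9, 45, 207, 963, 4473.

4473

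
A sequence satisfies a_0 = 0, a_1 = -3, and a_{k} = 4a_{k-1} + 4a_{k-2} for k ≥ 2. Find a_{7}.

The ordinary generating function has denominator 1 - 4z - 4z^2.
Iterating the recurrence: a_0,…,a_{7} = 0, -3, -12, -60, -288, -1392, -6720, -32448.

-32448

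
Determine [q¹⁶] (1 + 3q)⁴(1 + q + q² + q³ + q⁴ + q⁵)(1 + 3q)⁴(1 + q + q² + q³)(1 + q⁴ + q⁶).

(1 + 3q)⁴ has coefficients 1,12,54,108,81 for degrees 0…4.
(1 + q + q² + q³ + q⁴ + q⁵) has coefficients 1,1,1,1,1,1,0,0,0,0,0,0,0,0,0,0,0 for degrees 0…16.
Multiplying by (1 + 3q)⁴ gives running coefficients 1,13,67,175,256,256,255,243,189,81,0,0,0,0,0,0,0 for degrees 0…16.
Multiplying by (1 + q + q² + q³) gives running coefficients 1,14,81,256,511,754,942,1010,943,768,513,270,81,0,0,0,0 for degrees 0…16.
Finally multiplying by (1 + q⁴ + q⁶), the product of all factors after the first has coefficients 1,14,81,256,512,768,1024,1280,1535,1778,1966,2034,1966,1778,1456,1038,594 for degrees 0…16.
[q¹⁶] = 1·594 + 12·1038 + 54·1456 + 108·1778 + 81·1966 = 442944.

442944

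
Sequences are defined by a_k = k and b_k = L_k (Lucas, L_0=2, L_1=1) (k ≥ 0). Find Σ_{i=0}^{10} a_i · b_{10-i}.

507

The convolution is the t^10 coefficient of A(t)B(t).
Σ = 0·123 + 1·76 + 2·47 + 3·29 + 4·18 + 5·11 + 6·7 + 7·4 + 8·3 + 9·1 + 10·2 = 507.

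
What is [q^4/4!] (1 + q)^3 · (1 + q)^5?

1680

The EGF product rule gives c_4 = Σ_{k_1+k_2=4} C(4; k_1,k_2) · ∏ g_i(k_i), where (1+q)^3 gives the falling factorial (3)_k; (1+q)^5 gives the falling factorial (5)_k.
g_1(k) for k = 0…4: 1, 3, 6, 6, 0.
g_2(k) for k = 0…4: 1, 5, 20, 60, 120.
c_4 = Σ_k C(4,k)·g_1(k)·g_2(4−k) = 1·1·120 + 4·3·60 + 6·6·20 + 4·6·5 = 120 + 720 + 720 + 120 = 1680.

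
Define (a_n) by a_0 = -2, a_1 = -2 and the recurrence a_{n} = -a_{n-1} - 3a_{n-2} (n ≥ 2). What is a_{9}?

358

The ordinary generating function has denominator 1 + t + 3t^2.
Iterating the recurrence: a_0,…,a_{9} = -2, -2, 8, -2, -22, 28, 38, -122, 8, 358.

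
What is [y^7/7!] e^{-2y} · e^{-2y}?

The EGF product rule gives c_7 = Σ_{k_1+k_2=7} C(7; k_1,k_2) · ∏ g_i(k_i), where e^{-2y} gives (-2)^k; e^{-2y} gives (-2)^k.
g_1(k) for k = 0…7: 1, -2, 4, -8, 16, -32, 64, -128.
g_2(k) for k = 0…7: 1, -2, 4, -8, 16, -32, 64, -128.
c_7 = Σ_k C(7,k)·g_1(k)·g_2(7−k) = 1·1·(-128) + 7·(-2)·64 + 21·4·(-32) + 35·(-8)·16 + 35·16·(-8) + 21·(-32)·4 + 7·64·(-2) + 1·(-128)·1 = −128 − 896 − 2688 − 4480 − 4480 − 2688 − 896 − 128 = -16384.

-16384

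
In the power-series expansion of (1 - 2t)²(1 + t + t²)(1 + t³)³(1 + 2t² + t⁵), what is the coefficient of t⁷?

(1 - 2t)² has coefficients 1,-4,4 for degrees 0…2.
(1 + t + t²) has coefficients 1,1,1,0,0,0,0,0 for degrees 0…7.
Multiplying by (1 + t³)³ gives running coefficients 1,1,1,3,3,3,3,3 for degrees 0…7.
Finally multiplying by (1 + 2t² + t⁵), the product of all factors after the first has coefficients 1,1,3,5,5,10,10,10 for degrees 0…7.
[t⁷] = 1·10 − 4·10 + 4·10 = 10.

10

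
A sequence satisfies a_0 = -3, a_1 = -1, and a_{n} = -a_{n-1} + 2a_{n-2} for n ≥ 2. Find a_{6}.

-45

The ordinary generating function has denominator 1 + z - 2z^2.
Iterating the recurrence: a_0,…,a_{6} = -3, -1, -5, 3, -13, 19, -45.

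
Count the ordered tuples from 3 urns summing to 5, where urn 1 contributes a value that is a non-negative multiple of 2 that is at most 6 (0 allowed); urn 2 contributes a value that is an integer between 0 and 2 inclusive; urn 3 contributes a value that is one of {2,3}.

The generating function for the choices is (1 + x² + x⁴ + x⁶)·(1 + x + x²)·(x² + x³); the count is [x⁵].
(1 + x² + x⁴ + x⁶) has coefficients 1,0,1,0,1,0 for degrees 0…5.
(1 + x + x²) has coefficients 1,1,1,0,0,0 for degrees 0…5.
Finally multiplying by (x² + x³), the product of all factors after the first has coefficients 0,0,1,2,2,1 for degrees 0…5.
[x⁵] = 1·1 + 1·2 + 1·0 = 3.

3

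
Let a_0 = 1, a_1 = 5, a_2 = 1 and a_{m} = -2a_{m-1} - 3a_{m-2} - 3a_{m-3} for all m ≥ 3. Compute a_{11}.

The ordinary generating function has denominator 1 + 2t + 3t^2 + 3t^3.
Iterating the recurrence: a_0,…,a_{11} = 1, 5, 1, -20, 22, 13, -32, -41, 139, -59, -176, 112.

112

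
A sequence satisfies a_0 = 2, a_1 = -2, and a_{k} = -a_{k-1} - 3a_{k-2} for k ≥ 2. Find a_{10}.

The ordinary generating function has denominator 1 + z + 3z^2.
Iterating the recurrence: a_0,…,a_{10} = 2, -2, -4, 10, 2, -32, 26, 70, -148, -62, 506.

506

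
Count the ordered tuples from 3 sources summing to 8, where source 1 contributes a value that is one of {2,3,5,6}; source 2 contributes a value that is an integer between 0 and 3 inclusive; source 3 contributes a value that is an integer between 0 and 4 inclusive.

The generating function for the choices is (z² + z³ + z⁵ + z⁶)·(1 + z + z² + z³)·(1 + z + z² + z³ + z⁴); the count is [z⁸].
(z² + z³ + z⁵ + z⁶) has coefficients 0,0,1,1,0,1,1 for degrees 0…6.
(1 + z + z² + z³) has coefficients 1,1,1,1,0,0,0,0,0 for degrees 0…8.
Finally multiplying by (1 + z + z² + z³ + z⁴), the product of all factors after the first has coefficients 1,2,3,4,4,3,2,1,0 for degrees 0…8.
[z⁸] = 1·2 + 1·3 + 1·4 + 1·3 = 12.

12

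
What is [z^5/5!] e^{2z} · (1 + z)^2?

The EGF product rule gives c_5 = Σ_{k_1+k_2=5} C(5; k_1,k_2) · ∏ g_i(k_i), where e^{2z} gives (2)^k; (1+z)^2 gives the falling factorial (2)_k.
g_1(k) for k = 0…5: 1, 2, 4, 8, 16, 32.
g_2(k) for k = 0…5: 1, 2, 2, 0, 0, 0.
c_5 = Σ_k C(5,k)·g_1(k)·g_2(5−k) = 10·8·2 + 5·16·2 + 1·32·1 = 160 + 160 + 32 = 352.

352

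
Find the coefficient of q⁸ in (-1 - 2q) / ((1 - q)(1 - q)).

-25

The denominator gives the recurrence a_n = 2a_(n−1) − a_(n−2) for n ≥ 2; the numerator fixes a_0 = -1, a_1 = -4.
Iterating: -1, -4, -7, -10, -13, -16, -19, -22, -25, so a_8 = -25.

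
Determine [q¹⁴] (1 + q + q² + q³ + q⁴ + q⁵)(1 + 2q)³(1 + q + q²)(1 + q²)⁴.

344

(1 + q + q² + q³ + q⁴ + q⁵) has coefficients 1,1,1,1,1,1 for degrees 0…5.
(1 + 2q)³ has coefficients 1,6,12,8,0,0,0,0,0,0,0,0,0,0,0 for degrees 0…14.
Multiplying by (1 + q + q²) gives running coefficients 1,7,19,26,20,8,0,0,0,0,0,0,0,0,0 for degrees 0…14.
Finally multiplying by (1 + q²)⁴, the product of all factors after the first has coefficients 1,7,23,54,102,154,198,216,197,159,99,58,20,8,0 for degrees 0…14.
[q¹⁴] = 1·0 + 1·8 + 1·20 + 1·58 + 1·99 + 1·159 = 344.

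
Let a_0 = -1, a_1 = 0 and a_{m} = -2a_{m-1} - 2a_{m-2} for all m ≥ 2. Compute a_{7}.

The ordinary generating function has denominator 1 + 2z + 2z^2.
Iterating the recurrence: a_0,…,a_{7} = -1, 0, 2, -4, 4, 0, -8, 16.

16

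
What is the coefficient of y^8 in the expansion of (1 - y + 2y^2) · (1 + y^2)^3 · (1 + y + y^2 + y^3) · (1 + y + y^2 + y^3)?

35

(1 - y + 2y^2) has coefficients 1,-1,2 for degrees 0…2.
(1 + y^2)^3 has coefficients 1,0,3,0,3,0,1,0,0 for degrees 0…8.
Multiplying by (1 + y + y^2 + y^3) gives running coefficients 1,1,4,4,6,6,4,4,1 for degrees 0…8.
Finally multiplying by (1 + y + y^2 + y^3), the product of all factors after the first has coefficients 1,2,6,10,15,20,20,20,15 for degrees 0…8.
[y^8] = 1·15 − 1·20 + 2·20 = 35.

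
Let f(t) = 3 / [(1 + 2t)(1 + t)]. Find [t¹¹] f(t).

-12285

Partial fractions give a closed form: a_n = (6)·(-2)^n + (-3)·(-1)^n.
At n = 11: a_11 = -12285.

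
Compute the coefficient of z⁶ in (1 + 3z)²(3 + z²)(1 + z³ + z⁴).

(1 + 3z)² has coefficients 1,6,9 for degrees 0…2.
(3 + z²) has coefficients 3,0,1,0,0,0,0 for degrees 0…6.
Finally multiplying by (1 + z³ + z⁴), the product of all factors after the first has coefficients 3,0,1,3,3,1,1 for degrees 0…6.
[z⁶] = 1·1 + 6·1 + 9·3 = 34.

34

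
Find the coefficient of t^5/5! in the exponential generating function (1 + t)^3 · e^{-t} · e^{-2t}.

-108

The EGF product rule gives c_5 = Σ_{k_1+k_2+k_3=5} C(5; k_1,k_2,k_3) · ∏ g_i(k_i), where (1+t)^3 gives the falling factorial (3)_k; e^{-t} gives (-1)^k; e^{-2t} gives (-2)^k.
g_1(k) for k = 0…5: 1, 3, 6, 6, 0, 0.
g_2(k) for k = 0…5: 1, -1, 1, -1, 1, -1.
g_3(k) for k = 0…5: 1, -2, 4, -8, 16, -32.
First combine the last two factors: h(k) = Σ_j C(k,j)·g_2(j)·g_3(k−j) for k = 0…5: 1, -3, 9, -27, 81, -243.
c_5 = Σ_k C(5,k)·g_1(k)·h(5−k) = 1·1·(-243) + 5·3·81 + 10·6·(-27) + 10·6·9 = −243 + 1215 − 1620 + 540 = -108.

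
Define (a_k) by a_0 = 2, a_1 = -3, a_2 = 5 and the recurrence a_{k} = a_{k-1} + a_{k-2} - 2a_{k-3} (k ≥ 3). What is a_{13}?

-19

The ordinary generating function has denominator 1 - x - x^2 + 2x^3.
Iterating the recurrence: a_0,…,a_{13} = 2, -3, 5, -2, 9, -3, 10, -11, 5, -26, 1, -35, 18, -19.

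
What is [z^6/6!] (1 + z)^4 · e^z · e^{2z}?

The EGF product rule gives c_6 = Σ_{k_1+k_2+k_3=6} C(6; k_1,k_2,k_3) · ∏ g_i(k_i), where (1+z)^4 gives the falling factorial (4)_k; e^z gives (1)^k; e^{2z} gives (2)^k.
g_1(k) for k = 0…6: 1, 4, 12, 24, 24, 0, 0.
g_2(k) for k = 0…6: 1, 1, 1, 1, 1, 1, 1.
g_3(k) for k = 0…6: 1, 2, 4, 8, 16, 32, 64.
First combine the last two factors: h(k) = Σ_j C(k,j)·g_2(j)·g_3(k−j) for k = 0…6: 1, 3, 9, 27, 81, 243, 729.
c_6 = Σ_k C(6,k)·g_1(k)·h(6−k) = 1·1·729 + 6·4·243 + 15·12·81 + 20·24·27 + 15·24·9 = 729 + 5832 + 14580 + 12960 + 3240 = 37341.

37341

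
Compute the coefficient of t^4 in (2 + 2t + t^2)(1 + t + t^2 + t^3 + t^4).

(2 + 2t + t^2) has coefficients 2,2,1 for degrees 0…2.
(1 + t + t^2 + t^3 + t^4) has coefficients 1,1,1,1,1 for degrees 0…4.
[t^4] = 2·1 + 2·1 + 1·1 = 5.

5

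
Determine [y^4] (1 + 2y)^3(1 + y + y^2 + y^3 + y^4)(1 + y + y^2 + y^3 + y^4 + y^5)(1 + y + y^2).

162

(1 + 2y)^3 has coefficients 1,6,12,8 for degrees 0…3.
(1 + y + y^2 + y^3 + y^4) has coefficients 1,1,1,1,1 for degrees 0…4.
Multiplying by (1 + y + y^2 + y^3 + y^4 + y^5) gives running coefficients 1,2,3,4,5 for degrees 0…4.
Finally multiplying by (1 + y + y^2), the product of all factors after the first has coefficients 1,3,6,9,12 for degrees 0…4.
[y^4] = 1·12 + 6·9 + 12·6 + 8·3 = 162.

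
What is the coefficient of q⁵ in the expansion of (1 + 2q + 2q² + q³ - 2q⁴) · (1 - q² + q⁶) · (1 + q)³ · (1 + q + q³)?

(1 + 2q + 2q² + q³ - 2q⁴) has coefficients 1,2,2,1,-2 for degrees 0…4.
(1 - q² + q⁶) has coefficients 1,0,-1,0,0,0 for degrees 0…5.
Multiplying by (1 + q)³ gives running coefficients 1,3,2,-2,-3,-1 for degrees 0…5.
Finally multiplying by (1 + q + q³), the product of all factors after the first has coefficients 1,4,5,1,-2,-2 for degrees 0…5.
[q⁵] = 1·(-2) + 2·(-2) + 2·1 + 1·5 − 2·4 = -7.

-7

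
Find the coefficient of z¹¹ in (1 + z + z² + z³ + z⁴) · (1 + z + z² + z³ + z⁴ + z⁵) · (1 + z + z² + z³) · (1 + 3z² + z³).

(1 + z + z² + z³ + z⁴) has coefficients 1,1,1,1,1 for degrees 0…4.
(1 + z + z² + z³ + z⁴ + z⁵) has coefficients 1,1,1,1,1,1,0,0,0,0,0,0 for degrees 0…11.
Multiplying by (1 + z + z² + z³) gives running coefficients 1,2,3,4,4,4,3,2,1,0,0,0 for degrees 0…11.
Finally multiplying by (1 + 3z² + z³), the product of all factors after the first has coefficients 1,2,6,11,15,19,19,18,14,9,5,1 for degrees 0…11.
[z¹¹] = 1·1 + 1·5 + 1·9 + 1·14 + 1·18 = 47.

47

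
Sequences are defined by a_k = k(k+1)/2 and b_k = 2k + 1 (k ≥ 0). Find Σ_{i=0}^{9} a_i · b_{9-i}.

Write out a_i and b_{9-i} for i = 0,…,9 and sum the products.
Σ = 0·19 + 1·17 + 3·15 + 6·13 + 10·11 + 15·9 + 21·7 + 28·5 + 36·3 + 45·1 = 825.

825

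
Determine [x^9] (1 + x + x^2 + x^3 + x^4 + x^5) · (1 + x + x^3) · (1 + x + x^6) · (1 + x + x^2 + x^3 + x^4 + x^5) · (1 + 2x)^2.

287

(1 + x + x^2 + x^3 + x^4 + x^5) has coefficients 1,1,1,1,1,1 for degrees 0…5.
(1 + x + x^3) has coefficients 1,1,0,1,0,0,0,0,0,0 for degrees 0…9.
Multiplying by (1 + x + x^6) gives running coefficients 1,2,1,1,1,0,1,1,0,1 for degrees 0…9.
Multiplying by (1 + x + x^2 + x^3 + x^4 + x^5) gives running coefficients 1,3,4,5,6,6,6,5,4,4 for degrees 0…9.
Finally multiplying by (1 + 2x)^2, the product of all factors after the first has coefficients 1,7,20,33,42,50,54,53,48,40 for degrees 0…9.
[x^9] = 1·40 + 1·48 + 1·53 + 1·54 + 1·50 + 1·42 = 287.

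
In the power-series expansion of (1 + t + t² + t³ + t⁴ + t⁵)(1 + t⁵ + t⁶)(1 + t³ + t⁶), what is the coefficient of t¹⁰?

(1 + t + t² + t³ + t⁴ + t⁵) has coefficients 1,1,1,1,1,1 for degrees 0…5.
(1 + t⁵ + t⁶) has coefficients 1,0,0,0,0,1,1,0,0,0,0 for degrees 0…10.
Finally multiplying by (1 + t³ + t⁶), the product of all factors after the first has coefficients 1,0,0,1,0,1,2,0,1,1,0 for degrees 0…10.
[t¹⁰] = 1·0 + 1·1 + 1·1 + 1·0 + 1·2 + 1·1 = 5.

5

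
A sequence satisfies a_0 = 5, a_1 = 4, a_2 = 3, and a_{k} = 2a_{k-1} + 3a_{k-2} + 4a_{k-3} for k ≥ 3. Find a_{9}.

39004

The ordinary generating function has denominator 1 - 2z - 3z^2 - 4z^3.
Iterating the recurrence: a_0,…,a_{9} = 5, 4, 3, 38, 101, 328, 1111, 3610, 11865, 39004.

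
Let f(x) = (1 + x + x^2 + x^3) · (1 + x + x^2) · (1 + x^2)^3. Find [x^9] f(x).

(1 + x + x^2 + x^3) has coefficients 1,1,1,1 for degrees 0…3.
(1 + x + x^2) has coefficients 1,1,1,0,0,0,0,0,0,0 for degrees 0…9.
Finally multiplying by (1 + x^2)^3, the product of all factors after the first has coefficients 1,1,4,3,6,3,4,1,1,0 for degrees 0…9.
[x^9] = 1·0 + 1·1 + 1·1 + 1·4 = 6.

6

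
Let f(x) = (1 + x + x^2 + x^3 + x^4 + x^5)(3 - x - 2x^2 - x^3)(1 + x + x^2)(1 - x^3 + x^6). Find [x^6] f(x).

-4

(1 + x + x^2 + x^3 + x^4 + x^5) has coefficients 1,1,1,1,1,1 for degrees 0…5.
(3 - x - 2x^2 - x^3) has coefficients 3,-1,-2,-1,0,0,0 for degrees 0…6.
Multiplying by (1 + x + x^2) gives running coefficients 3,2,0,-4,-3,-1,0 for degrees 0…6.
Finally multiplying by (1 - x^3 + x^6), the product of all factors after the first has coefficients 3,2,0,-7,-5,-1,7 for degrees 0…6.
[x^6] = 1·7 + 1·(-1) + 1·(-5) + 1·(-7) + 1·0 + 1·2 = -4.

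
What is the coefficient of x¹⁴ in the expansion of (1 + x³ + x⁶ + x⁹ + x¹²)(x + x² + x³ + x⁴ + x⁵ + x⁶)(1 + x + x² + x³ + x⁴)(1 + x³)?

(1 + x³ + x⁶ + x⁹ + x¹²) has coefficients 1,0,0,1,0,0,1,0,0,1,0,0,1 for degrees 0…12.
(x + x² + x³ + x⁴ + x⁵ + x⁶) has coefficients 0,1,1,1,1,1,1,0,0,0,0,0,0,0,0 for degrees 0…14.
Multiplying by (1 + x + x² + x³ + x⁴) gives running coefficients 0,1,2,3,4,5,5,4,3,2,1,0,0,0,0 for degrees 0…14.
Finally multiplying by (1 + x³), the product of all factors after the first has coefficients 0,1,2,3,5,7,8,8,8,7,5,3,2,1,0 for degrees 0…14.
[x¹⁴] = 1·0 + 1·3 + 1·8 + 1·7 + 1·2 = 20.

20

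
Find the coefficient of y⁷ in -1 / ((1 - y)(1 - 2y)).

-255

The denominator gives the recurrence a_n = 3a_(n−1) − 2a_(n−2) for n ≥ 2; the numerator fixes a_0 = -1, a_1 = -3.
Iterating: -1, -3, -7, -15, -31, -63, -127, -255, so a_7 = -255.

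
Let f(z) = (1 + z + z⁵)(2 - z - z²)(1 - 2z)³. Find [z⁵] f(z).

(1 + z + z⁵) has coefficients 1,1,0,0,0,1 for degrees 0…5.
(2 - z - z²) has coefficients 2,-1,-1,0,0,0 for degrees 0…5.
Finally multiplying by (1 - 2z)³, the product of all factors after the first has coefficients 2,-13,29,-22,-4,8 for degrees 0…5.
[z⁵] = 1·8 + 1·(-4) + 1·2 = 6.

6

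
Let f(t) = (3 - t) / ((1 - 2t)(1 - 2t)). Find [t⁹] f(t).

The denominator gives the recurrence a_n = 4a_(n−1) − 4a_(n−2) for n ≥ 2; the numerator fixes a_0 = 3, a_1 = 11.
Iterating: 3, 11, 32, 84, 208, 496, 1152, 2624, 5888, 13056, so a_9 = 13056.

13056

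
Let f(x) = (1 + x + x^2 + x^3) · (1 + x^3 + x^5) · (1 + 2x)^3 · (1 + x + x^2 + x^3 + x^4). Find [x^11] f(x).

154

(1 + x + x^2 + x^3) has coefficients 1,1,1,1 for degrees 0…3.
(1 + x^3 + x^5) has coefficients 1,0,0,1,0,1,0,0,0,0,0,0 for degrees 0…11.
Multiplying by (1 + 2x)^3 gives running coefficients 1,6,12,9,6,13,14,12,8,0,0,0 for degrees 0…11.
Finally multiplying by (1 + x + x^2 + x^3 + x^4), the product of all factors after the first has coefficients 1,7,19,28,34,46,54,54,53,47,34,20 for degrees 0…11.
[x^11] = 1·20 + 1·34 + 1·47 + 1·53 = 154.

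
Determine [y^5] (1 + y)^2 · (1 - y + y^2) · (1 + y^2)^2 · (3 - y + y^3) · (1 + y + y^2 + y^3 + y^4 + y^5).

(1 + y)^2 has coefficients 1,2,1 for degrees 0…2.
(1 - y + y^2) has coefficients 1,-1,1,0,0,0 for degrees 0…5.
Multiplying by (1 + y^2)^2 gives running coefficients 1,-1,3,-2,3,-1 for degrees 0…5.
Multiplying by (3 - y + y^3) gives running coefficients 3,-4,10,-8,10,-3 for degrees 0…5.
Finally multiplying by (1 + y + y^2 + y^3 + y^4 + y^5), the product of all factors after the first has coefficients 3,-1,9,1,11,8 for degrees 0…5.
[y^5] = 1·8 + 2·11 + 1·1 = 31.

31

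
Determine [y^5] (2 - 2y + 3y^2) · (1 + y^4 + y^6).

(2 - 2y + 3y^2) has coefficients 2,-2,3 for degrees 0…2.
(1 + y^4 + y^6) has coefficients 1,0,0,0,1,0 for degrees 0…5.
[y^5] = 2·0 − 2·1 + 3·0 = -2.

-2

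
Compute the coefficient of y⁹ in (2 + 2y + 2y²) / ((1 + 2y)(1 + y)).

-1534

The denominator gives the recurrence a_n = −3a_(n−1) − 2a_(n−2) for n ≥ 3; the numerator fixes a_0 = 2, a_1 = -4, a_2 = 10.
Iterating: 2, -4, 10, -22, 46, -94, 190, -382, 766, -1534, so a_9 = -1534.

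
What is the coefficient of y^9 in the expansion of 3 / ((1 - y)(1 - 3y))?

88572

Partial fractions give a closed form: a_n = (-3/2)·1^n + (9/2)·3^n.
At n = 9: a_9 = 88572.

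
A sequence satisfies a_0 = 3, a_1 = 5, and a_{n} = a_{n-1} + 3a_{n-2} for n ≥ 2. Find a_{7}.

845

The ordinary generating function has denominator 1 - t - 3t^2.
Iterating the recurrence: a_0,…,a_{7} = 3, 5, 14, 29, 71, 158, 371, 845.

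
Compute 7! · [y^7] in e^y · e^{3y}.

The EGF product rule gives c_7 = Σ_{k_1+k_2=7} C(7; k_1,k_2) · ∏ g_i(k_i), where e^y gives (1)^k; e^{3y} gives (3)^k.
g_1(k) for k = 0…7: 1, 1, 1, 1, 1, 1, 1, 1.
g_2(k) for k = 0…7: 1, 3, 9, 27, 81, 243, 729, 2187.
c_7 = Σ_k C(7,k)·g_1(k)·g_2(7−k) = 1·1·2187 + 7·1·729 + 21·1·243 + 35·1·81 + 35·1·27 + 21·1·9 + 7·1·3 + 1·1·1 = 2187 + 5103 + 5103 + 2835 + 945 + 189 + 21 + 1 = 16384.

16384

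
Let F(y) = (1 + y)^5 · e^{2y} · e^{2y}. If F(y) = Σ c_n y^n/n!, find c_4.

The EGF product rule gives c_4 = Σ_{k_1+k_2+k_3=4} C(4; k_1,k_2,k_3) · ∏ g_i(k_i), where (1+y)^5 gives the falling factorial (5)_k; e^{2y} gives (2)^k; e^{2y} gives (2)^k.
g_1(k) for k = 0…4: 1, 5, 20, 60, 120.
g_2(k) for k = 0…4: 1, 2, 4, 8, 16.
g_3(k) for k = 0…4: 1, 2, 4, 8, 16.
First combine the last two factors: h(k) = Σ_j C(k,j)·g_2(j)·g_3(k−j) for k = 0…4: 1, 4, 16, 64, 256.
c_4 = Σ_k C(4,k)·g_1(k)·h(4−k) = 1·1·256 + 4·5·64 + 6·20·16 + 4·60·4 + 1·120·1 = 256 + 1280 + 1920 + 960 + 120 = 4536.

4536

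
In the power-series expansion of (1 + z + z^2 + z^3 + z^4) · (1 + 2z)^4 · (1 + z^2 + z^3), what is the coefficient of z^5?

178

(1 + z + z^2 + z^3 + z^4) has coefficients 1,1,1,1,1 for degrees 0…4.
(1 + 2z)^4 has coefficients 1,8,24,32,16,0 for degrees 0…5.
Finally multiplying by (1 + z^2 + z^3), the product of all factors after the first has coefficients 1,8,25,41,48,56 for degrees 0…5.
[z^5] = 1·56 + 1·48 + 1·41 + 1·25 + 1·8 = 178.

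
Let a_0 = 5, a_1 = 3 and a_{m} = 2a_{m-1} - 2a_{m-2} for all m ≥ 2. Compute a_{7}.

56

The ordinary generating function has denominator 1 - 2q + 2q^2.
Iterating the recurrence: a_0,…,a_{7} = 5, 3, -4, -14, -20, -12, 16, 56.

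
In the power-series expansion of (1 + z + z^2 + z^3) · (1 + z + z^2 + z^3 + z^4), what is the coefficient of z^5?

(1 + z + z^2 + z^3) has coefficients 1,1,1,1 for degrees 0…3.
(1 + z + z^2 + z^3 + z^4) has coefficients 1,1,1,1,1,0 for degrees 0…5.
[z^5] = 1·0 + 1·1 + 1·1 + 1·1 = 3.

3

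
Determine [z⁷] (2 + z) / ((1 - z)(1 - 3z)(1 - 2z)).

Partial fractions give a closed form: a_n = (3/2)·1^n + (21/2)·3^n + (-10)·2^n.
At n = 7: a_7 = 21685.

21685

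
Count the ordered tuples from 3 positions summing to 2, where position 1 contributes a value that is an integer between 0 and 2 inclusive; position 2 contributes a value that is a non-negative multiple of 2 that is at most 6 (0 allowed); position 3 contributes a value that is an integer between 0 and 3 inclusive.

The generating function for the choices is (1 + x + x^2)·(1 + x^2 + x^4 + x^6)·(1 + x + x^2 + x^3); the count is [x^2].
(1 + x + x^2) has coefficients 1,1,1 for degrees 0…2.
(1 + x^2 + x^4 + x^6) has coefficients 1,0,1 for degrees 0…2.
Finally multiplying by (1 + x + x^2 + x^3), the product of all factors after the first has coefficients 1,1,2 for degrees 0…2.
[x^2] = 1·2 + 1·1 + 1·1 = 4.

4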